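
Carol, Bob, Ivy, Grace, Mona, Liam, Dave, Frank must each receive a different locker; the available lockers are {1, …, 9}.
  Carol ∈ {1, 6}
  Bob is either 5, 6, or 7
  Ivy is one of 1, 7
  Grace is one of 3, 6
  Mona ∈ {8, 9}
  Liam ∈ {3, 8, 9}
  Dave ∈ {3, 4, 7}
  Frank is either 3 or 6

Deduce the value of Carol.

1

The 8 variables together cover exactly {1, 3, 4, 5, 6, 7, 8, 9} — 8 values for 8 variables — and 4 appears only in Dave's list, so Dave = 4.
The 7 still-open variables together cover exactly {1, 3, 5, 6, 7, 8, 9} — 7 values for 7 variables — and 5 appears only in Bob's list, so Bob = 5.
The 6 still-open variables draw from only 6 values {1, 3, 6, 7, 8, 9}, so each is used; only Ivy can be 7, hence Ivy = 7.
The 5 still-open variables together cover exactly {1, 3, 6, 8, 9} — 5 values for 5 variables — and 1 appears only in Carol's list, so Carol = 1.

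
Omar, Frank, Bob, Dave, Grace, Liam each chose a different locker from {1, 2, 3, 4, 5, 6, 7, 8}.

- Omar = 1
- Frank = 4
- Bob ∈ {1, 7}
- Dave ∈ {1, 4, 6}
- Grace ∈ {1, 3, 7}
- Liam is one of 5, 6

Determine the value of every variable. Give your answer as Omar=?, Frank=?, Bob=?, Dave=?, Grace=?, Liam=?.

Omar=1, Frank=4, Bob=7, Dave=6, Grace=3, Liam=5

Omar's domain is down to {1}, so Omar = 1. Remove 1 from Bob, Dave, Grace.
Frank's domain is down to {4}, so Frank = 4. Strike 4 from Dave.
Bob must be 7 (only option left). Strike 7 from Grace.
Dave has just one choice, so Dave = 6. Remove 6 from Liam.
Grace has just one choice, so Grace = 3.
Liam has just one choice, so Liam = 5.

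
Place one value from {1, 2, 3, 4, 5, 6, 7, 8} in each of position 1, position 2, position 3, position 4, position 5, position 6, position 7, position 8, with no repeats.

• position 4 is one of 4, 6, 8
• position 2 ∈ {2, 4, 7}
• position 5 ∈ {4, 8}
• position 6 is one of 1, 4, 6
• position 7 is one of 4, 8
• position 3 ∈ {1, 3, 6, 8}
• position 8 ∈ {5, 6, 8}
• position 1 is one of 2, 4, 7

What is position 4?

6

The 8 variables together cover exactly {1, 2, 3, 4, 5, 6, 7, 8} — 8 values for 8 variables — and 3 appears only in position 3's list, so position 3 = 3.
Among the 7 still-open variables, 1 fits only position 6 (and all 7 values in {1, 2, 4, 5, 6, 7, 8} must be used), so position 6 = 1.
Among the 6 still-open variables, 5 fits only position 8 (and all 6 values in {2, 4, 5, 6, 7, 8} must be used), so position 8 = 5.
The 5 still-open variables together cover exactly {2, 4, 6, 7, 8} — 5 values for 5 variables — and 6 appears only in position 4's list, so position 4 = 6.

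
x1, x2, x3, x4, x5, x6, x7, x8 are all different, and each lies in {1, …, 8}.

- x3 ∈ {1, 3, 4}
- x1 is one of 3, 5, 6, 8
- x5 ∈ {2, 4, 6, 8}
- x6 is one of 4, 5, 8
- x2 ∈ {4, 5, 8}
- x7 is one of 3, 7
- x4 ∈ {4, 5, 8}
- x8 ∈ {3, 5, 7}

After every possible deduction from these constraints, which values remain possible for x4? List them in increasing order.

The 8 variables draw from only 8 values {1, 2, 3, 4, 5, 6, 7, 8}, so each is used; only x3 can be 1, hence x3 = 1.
Among the 7 still-open variables, 2 fits only x5 (and all 7 values in {2, 3, 4, 5, 6, 7, 8} must be used), so x5 = 2.
The 6 still-open variables together cover exactly {3, 4, 5, 6, 7, 8} — 6 values for 6 variables — and 6 appears only in x1's list, so x1 = 6.
The 3 variables x2, x4, x6 are confined to {4, 5, 8}, which locks those values in; drop them from x8.
No further eliminations apply; x4 can still be any of 4, 5, 8.

4, 5, 8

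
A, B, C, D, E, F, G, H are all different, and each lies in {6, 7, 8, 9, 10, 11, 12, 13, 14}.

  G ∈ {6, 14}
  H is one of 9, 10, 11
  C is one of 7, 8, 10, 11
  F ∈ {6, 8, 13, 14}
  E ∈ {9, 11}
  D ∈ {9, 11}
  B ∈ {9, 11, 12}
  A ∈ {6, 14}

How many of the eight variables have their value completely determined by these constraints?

A and G share exactly the 2 values {6, 14}; by pigeonhole those values go to them, so strike 6, 14 from F.
The 2 variables D and E are confined to {9, 11}, which locks those values in; drop them from B, C, H.
That leaves B = 12.
That leaves H = 10. Remove 10 from C.
Determined: B=12, H=10. The other variables each still have more than one consistent value. That makes 2.

2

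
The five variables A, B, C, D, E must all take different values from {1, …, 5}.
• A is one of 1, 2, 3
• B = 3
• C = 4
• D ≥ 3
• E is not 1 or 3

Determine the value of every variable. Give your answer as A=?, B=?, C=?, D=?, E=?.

A=1, B=3, C=4, D=5, E=2

B's domain is down to {3}, so B = 3. So A, D can't be 3.
That leaves C = 4. Strike 4 from D, E.
D's domain is down to {5}, so D = 5. So E can't be 5.
E has just one choice, so E = 2. Eliminate 2 elsewhere: A.
A must be 1 (only option left).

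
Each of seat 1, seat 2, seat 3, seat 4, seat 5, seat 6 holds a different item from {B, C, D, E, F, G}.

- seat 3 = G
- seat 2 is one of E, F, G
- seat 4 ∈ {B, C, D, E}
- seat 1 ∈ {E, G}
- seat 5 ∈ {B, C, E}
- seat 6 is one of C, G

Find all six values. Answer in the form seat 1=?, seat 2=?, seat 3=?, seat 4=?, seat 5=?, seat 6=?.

seat 3 has just one choice, so seat 3 = G. Strike G from seat 1, seat 2, seat 6.
seat 6 must be C (only option left). Strike C from seat 4, seat 5.
seat 1 has just one choice, so seat 1 = E. Eliminate E elsewhere: seat 2, seat 4, seat 5.
seat 2 must be F (only option left).
seat 5's domain is down to {B}, so seat 5 = B. So seat 4 can't be B.
seat 4's domain is down to {D}, so seat 4 = D.

seat 1=E, seat 2=F, seat 3=G, seat 4=D, seat 5=B, seat 6=C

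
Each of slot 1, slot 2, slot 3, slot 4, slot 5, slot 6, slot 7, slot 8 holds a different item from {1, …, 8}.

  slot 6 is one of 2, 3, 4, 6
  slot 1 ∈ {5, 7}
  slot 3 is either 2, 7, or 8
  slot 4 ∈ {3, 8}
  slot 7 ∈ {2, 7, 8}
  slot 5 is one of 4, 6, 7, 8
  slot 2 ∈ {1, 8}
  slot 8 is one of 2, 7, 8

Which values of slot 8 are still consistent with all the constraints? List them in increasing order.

2, 7, 8

The 8 variables together cover exactly {1, 2, 3, 4, 5, 6, 7, 8} — 8 values for 8 variables — and 1 appears only in slot 2's list, so slot 2 = 1.
Among the 7 still-open variables, 5 fits only slot 1 (and all 7 values in {2, 3, 4, 5, 6, 7, 8} must be used), so slot 1 = 5.
slot 3, slot 7, slot 8 between them cover only {2, 7, 8} — a naked triple. Remove those values from slot 4, slot 5, slot 6.
That leaves slot 4 = 3. Strike 3 from slot 6.
No further eliminations apply; slot 8 can still be any of 2, 7, 8.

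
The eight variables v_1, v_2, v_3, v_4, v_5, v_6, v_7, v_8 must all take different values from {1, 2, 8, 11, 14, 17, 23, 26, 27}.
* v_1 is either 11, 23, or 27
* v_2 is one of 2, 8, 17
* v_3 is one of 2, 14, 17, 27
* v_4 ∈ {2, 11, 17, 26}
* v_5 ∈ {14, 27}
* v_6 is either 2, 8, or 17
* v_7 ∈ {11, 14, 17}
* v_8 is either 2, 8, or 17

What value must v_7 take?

The 8 variables together cover exactly {2, 8, 11, 14, 17, 23, 26, 27} — 8 values for 8 variables — and 23 appears only in v_1's list, so v_1 = 23.
Among the 7 still-open variables, 26 fits only v_4 (and all 7 values in {2, 8, 11, 14, 17, 26, 27} must be used), so v_4 = 26.
The 6 still-open variables together cover exactly {2, 8, 11, 14, 17, 27} — 6 values for 6 variables — and 11 appears only in v_7's list, so v_7 = 11.

11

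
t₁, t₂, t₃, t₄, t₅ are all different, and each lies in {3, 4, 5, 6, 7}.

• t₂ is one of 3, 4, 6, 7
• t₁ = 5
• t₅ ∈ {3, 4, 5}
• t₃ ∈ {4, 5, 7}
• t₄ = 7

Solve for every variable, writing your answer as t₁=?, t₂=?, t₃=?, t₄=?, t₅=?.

t₁=5, t₂=6, t₃=4, t₄=7, t₅=3

t₁ must be 5 (only option left). Remove 5 from t₃, t₅.
t₄ must be 7 (only option left). Eliminate 7 elsewhere: t₂, t₃.
t₃'s domain is down to {4}, so t₃ = 4. So t₂, t₅ can't be 4.
That leaves t₅ = 3. So t₂ can't be 3.
t₂ must be 6 (only option left).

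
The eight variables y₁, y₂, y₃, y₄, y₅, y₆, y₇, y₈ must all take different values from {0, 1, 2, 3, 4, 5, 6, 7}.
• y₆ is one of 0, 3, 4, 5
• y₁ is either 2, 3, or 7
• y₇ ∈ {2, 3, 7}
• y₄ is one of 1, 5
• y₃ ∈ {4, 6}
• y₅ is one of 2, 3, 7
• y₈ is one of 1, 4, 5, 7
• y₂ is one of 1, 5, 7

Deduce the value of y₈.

4

The 8 variables together cover exactly {0, 1, 2, 3, 4, 5, 6, 7} — 8 values for 8 variables — and 0 appears only in y₆'s list, so y₆ = 0.
Among the 7 still-open variables, 6 fits only y₃ (and all 7 values in {1, 2, 3, 4, 5, 6, 7} must be used), so y₃ = 6.
Among the 6 still-open variables, 4 fits only y₈ (and all 6 values in {1, 2, 3, 4, 5, 7} must be used), so y₈ = 4.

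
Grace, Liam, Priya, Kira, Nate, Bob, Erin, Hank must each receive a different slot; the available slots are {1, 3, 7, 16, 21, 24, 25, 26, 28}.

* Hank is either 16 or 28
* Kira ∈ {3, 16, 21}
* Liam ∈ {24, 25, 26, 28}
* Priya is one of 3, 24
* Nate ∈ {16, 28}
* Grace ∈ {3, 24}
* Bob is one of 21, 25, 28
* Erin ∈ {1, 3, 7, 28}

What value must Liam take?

26

Grace and Priya between them cover only {3, 24} — a naked pair. Remove those values from Liam, Kira, Erin.
Nate and Hank between them cover only {16, 28} — a naked pair. Remove those values from Liam, Kira, Bob, Erin.
That leaves Kira = 21. Eliminate 21 elsewhere: Bob.
Bob's domain is down to {25}, so Bob = 25. Strike 25 from Liam.
So Liam = 26.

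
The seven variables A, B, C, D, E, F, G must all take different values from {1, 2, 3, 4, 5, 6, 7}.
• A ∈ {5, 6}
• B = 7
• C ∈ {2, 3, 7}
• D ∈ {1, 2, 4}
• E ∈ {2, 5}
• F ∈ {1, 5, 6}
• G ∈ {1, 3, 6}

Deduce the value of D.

B must be 7 (only option left). Strike 7 from C.
The 6 still-open variables together cover exactly {1, 2, 3, 4, 5, 6} — 6 values for 6 variables — and 4 appears only in D's list, so D = 4.

4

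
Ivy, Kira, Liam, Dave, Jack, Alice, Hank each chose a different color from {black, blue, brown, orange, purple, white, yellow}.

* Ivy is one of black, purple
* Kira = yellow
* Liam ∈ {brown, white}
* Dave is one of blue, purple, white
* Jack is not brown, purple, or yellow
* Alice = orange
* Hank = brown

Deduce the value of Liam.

white

Kira has just one choice, so Kira = yellow.
Alice has just one choice, so Alice = orange. Strike orange from Jack.
Hank's domain is down to {brown}, so Hank = brown. Remove brown from Liam.
So Liam = white.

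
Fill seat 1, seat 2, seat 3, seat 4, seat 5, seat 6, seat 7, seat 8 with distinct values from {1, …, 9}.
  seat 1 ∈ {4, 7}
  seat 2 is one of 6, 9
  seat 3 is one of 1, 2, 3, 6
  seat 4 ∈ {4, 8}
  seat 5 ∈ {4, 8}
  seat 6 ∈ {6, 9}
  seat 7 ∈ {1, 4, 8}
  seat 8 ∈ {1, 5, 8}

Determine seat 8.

seat 2 and seat 6 share exactly the 2 values {6, 9}; by pigeonhole those values go to them, so strike 6, 9 from seat 3.
The 2 variables seat 4 and seat 5 are confined to {4, 8}, which locks those values in; drop them from seat 1, seat 7, seat 8.
seat 1 has just one choice, so seat 1 = 7.
seat 7 has just one choice, so seat 7 = 1. Eliminate 1 elsewhere: seat 3, seat 8.
So seat 8 = 5.

5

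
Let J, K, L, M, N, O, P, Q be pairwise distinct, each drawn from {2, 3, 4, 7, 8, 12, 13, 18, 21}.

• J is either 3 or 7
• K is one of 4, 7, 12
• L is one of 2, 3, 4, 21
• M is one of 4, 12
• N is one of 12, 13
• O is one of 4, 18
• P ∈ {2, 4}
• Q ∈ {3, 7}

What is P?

Among the 8 variables, 13 fits only N (and all 8 values in {2, 3, 4, 7, 12, 13, 18, 21} must be used), so N = 13.
The 7 still-open variables together cover exactly {2, 3, 4, 7, 12, 18, 21} — 7 values for 7 variables — and 18 appears only in O's list, so O = 18.
The 6 still-open variables together cover exactly {2, 3, 4, 7, 12, 21} — 6 values for 6 variables — and 21 appears only in L's list, so L = 21.
The 5 still-open variables together cover exactly {2, 3, 4, 7, 12} — 5 values for 5 variables — and 2 appears only in P's list, so P = 2.

2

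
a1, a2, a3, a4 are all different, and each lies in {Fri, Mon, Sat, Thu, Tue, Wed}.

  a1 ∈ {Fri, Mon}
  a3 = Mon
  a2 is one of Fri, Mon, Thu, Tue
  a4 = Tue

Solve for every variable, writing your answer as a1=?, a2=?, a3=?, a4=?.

a1=Fri, a2=Thu, a3=Mon, a4=Tue

a3 must be Mon (only option left). Strike Mon from a1, a2.
That leaves a4 = Tue. Strike Tue from a2.
a1's domain is down to {Fri}, so a1 = Fri. Eliminate Fri elsewhere: a2.
a2 must be Thu (only option left).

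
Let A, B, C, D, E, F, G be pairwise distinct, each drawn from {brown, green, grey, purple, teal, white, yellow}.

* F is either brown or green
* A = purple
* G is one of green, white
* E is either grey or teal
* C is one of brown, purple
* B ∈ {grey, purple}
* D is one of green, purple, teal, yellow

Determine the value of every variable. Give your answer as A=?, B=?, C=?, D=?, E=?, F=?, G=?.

A=purple, B=grey, C=brown, D=yellow, E=teal, F=green, G=white

A's domain is down to {purple}, so A = purple. So B, C, D can't be purple.
B must be grey (only option left). Strike grey from E.
C's domain is down to {brown}, so C = brown. Remove brown from F.
E has just one choice, so E = teal. Eliminate teal elsewhere: D.
F has just one choice, so F = green. So D, G can't be green.
G's domain is down to {white}, so G = white.
D has just one choice, so D = yellow.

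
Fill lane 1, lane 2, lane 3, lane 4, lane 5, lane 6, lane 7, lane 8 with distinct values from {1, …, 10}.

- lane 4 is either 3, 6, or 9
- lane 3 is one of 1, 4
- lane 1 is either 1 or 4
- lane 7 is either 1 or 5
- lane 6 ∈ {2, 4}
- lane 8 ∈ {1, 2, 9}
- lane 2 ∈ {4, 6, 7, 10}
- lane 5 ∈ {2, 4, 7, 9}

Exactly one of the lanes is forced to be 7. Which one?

lane 1 and lane 3 between them cover only {1, 4} — a naked pair. Remove those values from lane 2, lane 5, lane 6, lane 7, lane 8.
lane 6 has just one choice, so lane 6 = 2. Remove 2 from lane 5, lane 8.
lane 7 must be 5 (only option left).
lane 8's domain is down to {9}, so lane 8 = 9. Eliminate 9 elsewhere: lane 4, lane 5.
So 7 goes to lane 5.

lane 5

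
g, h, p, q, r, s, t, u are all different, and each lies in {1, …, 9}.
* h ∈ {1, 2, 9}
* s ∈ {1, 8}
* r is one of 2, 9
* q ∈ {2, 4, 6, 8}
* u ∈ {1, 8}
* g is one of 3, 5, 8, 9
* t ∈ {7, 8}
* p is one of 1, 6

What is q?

The 2 variables s and u are confined to {1, 8}, which locks those values in; drop them from g, h, p, q, t.
p must be 6 (only option left). Eliminate 6 elsewhere: q.
t's domain is down to {7}, so t = 7.
h and r share exactly the 2 values {2, 9}; by pigeonhole those values go to them, so strike 2, 9 from g, q.
So q = 4.

4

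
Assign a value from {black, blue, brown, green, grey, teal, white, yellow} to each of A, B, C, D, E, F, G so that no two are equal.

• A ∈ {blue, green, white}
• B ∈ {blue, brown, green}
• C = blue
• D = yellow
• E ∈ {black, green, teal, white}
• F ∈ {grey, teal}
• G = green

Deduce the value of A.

white

C's domain is down to {blue}, so C = blue. Remove blue from A, B.
That leaves D = yellow.
G must be green (only option left). Strike green from A, B, E.
So A = white.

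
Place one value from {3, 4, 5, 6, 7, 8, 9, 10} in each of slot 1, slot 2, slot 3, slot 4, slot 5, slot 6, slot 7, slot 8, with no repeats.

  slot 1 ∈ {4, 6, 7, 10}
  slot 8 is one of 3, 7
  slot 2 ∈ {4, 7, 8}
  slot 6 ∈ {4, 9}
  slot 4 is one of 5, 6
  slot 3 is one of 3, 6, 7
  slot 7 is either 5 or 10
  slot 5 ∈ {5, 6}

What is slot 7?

The 8 variables draw from only 8 values {3, 4, 5, 6, 7, 8, 9, 10}, so each is used; only slot 2 can be 8, hence slot 2 = 8.
The 7 still-open variables draw from only 7 values {3, 4, 5, 6, 7, 9, 10}, so each is used; only slot 6 can be 9, hence slot 6 = 9.
Among the 6 still-open variables, 4 fits only slot 1 (and all 6 values in {3, 4, 5, 6, 7, 10} must be used), so slot 1 = 4.
Among the 5 still-open variables, 10 fits only slot 7 (and all 5 values in {3, 5, 6, 7, 10} must be used), so slot 7 = 10.

10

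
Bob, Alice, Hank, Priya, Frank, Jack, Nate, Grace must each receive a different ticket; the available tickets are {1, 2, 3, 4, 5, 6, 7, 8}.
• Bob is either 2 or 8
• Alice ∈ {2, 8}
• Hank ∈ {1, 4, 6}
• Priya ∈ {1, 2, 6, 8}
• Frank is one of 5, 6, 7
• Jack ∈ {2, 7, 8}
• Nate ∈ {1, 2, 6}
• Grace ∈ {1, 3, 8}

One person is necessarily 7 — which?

Jack

The 8 variables draw from only 8 values {1, 2, 3, 4, 5, 6, 7, 8}, so each is used; only Grace can be 3, hence Grace = 3.
Among the 7 still-open variables, 4 fits only Hank (and all 7 values in {1, 2, 4, 5, 6, 7, 8} must be used), so Hank = 4.
Among the 6 still-open variables, 5 fits only Frank (and all 6 values in {1, 2, 5, 6, 7, 8} must be used), so Frank = 5.
The 5 still-open variables together cover exactly {1, 2, 6, 7, 8} — 5 values for 5 variables — and 7 appears only in Jack's list, so Jack = 7.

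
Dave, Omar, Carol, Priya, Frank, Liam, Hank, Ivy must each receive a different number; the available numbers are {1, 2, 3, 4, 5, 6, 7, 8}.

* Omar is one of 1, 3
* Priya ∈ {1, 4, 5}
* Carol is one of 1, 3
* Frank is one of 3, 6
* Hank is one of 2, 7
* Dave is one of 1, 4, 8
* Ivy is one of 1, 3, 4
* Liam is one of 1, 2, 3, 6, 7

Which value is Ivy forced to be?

The 8 variables together cover exactly {1, 2, 3, 4, 5, 6, 7, 8} — 8 values for 8 variables — and 5 appears only in Priya's list, so Priya = 5.
The 7 still-open variables draw from only 7 values {1, 2, 3, 4, 6, 7, 8}, so each is used; only Dave can be 8, hence Dave = 8.
Among the 6 still-open variables, 4 fits only Ivy (and all 6 values in {1, 2, 3, 4, 6, 7} must be used), so Ivy = 4.

4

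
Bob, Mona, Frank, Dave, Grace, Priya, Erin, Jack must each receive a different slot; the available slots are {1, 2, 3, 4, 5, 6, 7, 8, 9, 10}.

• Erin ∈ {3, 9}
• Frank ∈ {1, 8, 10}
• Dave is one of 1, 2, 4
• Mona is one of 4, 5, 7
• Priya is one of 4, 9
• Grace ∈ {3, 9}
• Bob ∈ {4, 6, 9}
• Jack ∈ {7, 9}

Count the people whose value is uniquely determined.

4

The 2 variables Grace and Erin are confined to {3, 9}, which locks those values in; drop them from Bob, Priya, Jack.
That leaves Priya = 4. So Bob, Mona, Dave can't be 4.
Jack has just one choice, so Jack = 7. Remove 7 from Mona.
Bob has just one choice, so Bob = 6.
Mona has just one choice, so Mona = 5.
Determined: Bob=6, Mona=5, Priya=4, Jack=7. The other people each still have more than one consistent value. That makes 4.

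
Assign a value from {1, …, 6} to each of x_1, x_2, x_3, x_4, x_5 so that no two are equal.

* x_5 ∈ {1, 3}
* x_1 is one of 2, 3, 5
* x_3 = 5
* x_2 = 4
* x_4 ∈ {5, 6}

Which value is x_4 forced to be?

x_2's domain is down to {4}, so x_2 = 4.
That leaves x_3 = 5. Eliminate 5 elsewhere: x_1, x_4.
So x_4 = 6.

6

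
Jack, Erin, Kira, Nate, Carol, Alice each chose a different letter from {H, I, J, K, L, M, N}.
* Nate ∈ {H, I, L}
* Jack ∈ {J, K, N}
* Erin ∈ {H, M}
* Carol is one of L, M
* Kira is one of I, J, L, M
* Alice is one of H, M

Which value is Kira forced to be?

J

The 2 variables Erin and Alice are confined to {H, M}, which locks those values in; drop them from Kira, Nate, Carol.
That leaves Carol = L. So Kira, Nate can't be L.
That leaves Nate = I. So Kira can't be I.
So Kira = J.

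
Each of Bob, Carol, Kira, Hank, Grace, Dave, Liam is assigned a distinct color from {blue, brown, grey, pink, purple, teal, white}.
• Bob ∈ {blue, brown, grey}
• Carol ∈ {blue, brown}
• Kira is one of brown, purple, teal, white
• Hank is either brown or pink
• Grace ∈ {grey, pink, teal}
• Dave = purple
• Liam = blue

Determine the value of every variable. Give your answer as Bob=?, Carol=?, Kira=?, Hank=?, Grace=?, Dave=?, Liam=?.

Dave's domain is down to {purple}, so Dave = purple. Strike purple from Kira.
Liam has just one choice, so Liam = blue. Remove blue from Bob, Carol.
Carol must be brown (only option left). Eliminate brown elsewhere: Bob, Kira, Hank.
Hank must be pink (only option left). So Grace can't be pink.
Bob's domain is down to {grey}, so Bob = grey. So Grace can't be grey.
Grace has just one choice, so Grace = teal. Remove teal from Kira.
That leaves Kira = white.

Bob=grey, Carol=brown, Kira=white, Hank=pink, Grace=teal, Dave=purple, Liam=blue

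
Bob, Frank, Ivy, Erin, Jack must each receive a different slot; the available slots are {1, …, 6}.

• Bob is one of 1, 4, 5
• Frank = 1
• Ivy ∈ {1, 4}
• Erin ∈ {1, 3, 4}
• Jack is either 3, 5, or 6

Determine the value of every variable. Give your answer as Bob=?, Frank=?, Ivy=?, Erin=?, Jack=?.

Bob=5, Frank=1, Ivy=4, Erin=3, Jack=6

Frank has just one choice, so Frank = 1. Eliminate 1 elsewhere: Bob, Ivy, Erin.
Ivy has just one choice, so Ivy = 4. Eliminate 4 elsewhere: Bob, Erin.
That leaves Erin = 3. Eliminate 3 elsewhere: Jack.
Bob must be 5 (only option left). Strike 5 from Jack.
Jack must be 6 (only option left).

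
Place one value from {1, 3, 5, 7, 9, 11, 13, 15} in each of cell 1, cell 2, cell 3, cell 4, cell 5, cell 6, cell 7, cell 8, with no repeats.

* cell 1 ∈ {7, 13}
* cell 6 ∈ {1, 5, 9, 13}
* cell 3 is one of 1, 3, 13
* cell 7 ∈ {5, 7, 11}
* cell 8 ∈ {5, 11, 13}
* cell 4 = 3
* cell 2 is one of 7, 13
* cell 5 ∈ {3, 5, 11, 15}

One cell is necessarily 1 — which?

cell 3

cell 4 must be 3 (only option left). Strike 3 from cell 3, cell 5.
Among the 7 still-open variables, 9 fits only cell 6 (and all 7 values in {1, 5, 7, 9, 11, 13, 15} must be used), so cell 6 = 9.
The 6 still-open variables together cover exactly {1, 5, 7, 11, 13, 15} — 6 values for 6 variables — and 1 appears only in cell 3's list, so cell 3 = 1.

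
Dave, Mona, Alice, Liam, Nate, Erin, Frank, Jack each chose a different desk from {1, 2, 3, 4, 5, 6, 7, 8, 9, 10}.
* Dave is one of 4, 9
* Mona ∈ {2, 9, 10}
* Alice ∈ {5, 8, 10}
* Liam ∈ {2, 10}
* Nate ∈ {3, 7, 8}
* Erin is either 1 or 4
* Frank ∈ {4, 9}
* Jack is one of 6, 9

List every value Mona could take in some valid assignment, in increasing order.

2, 10

Dave and Frank share exactly the 2 values {4, 9}; by pigeonhole those values go to them, so strike 4, 9 from Mona, Erin, Jack.
Erin has just one choice, so Erin = 1.
That leaves Jack = 6.
The 2 variables Mona and Liam are confined to {2, 10}, which locks those values in; drop them from Alice.
No further eliminations apply; Mona can still be any of 2, 10.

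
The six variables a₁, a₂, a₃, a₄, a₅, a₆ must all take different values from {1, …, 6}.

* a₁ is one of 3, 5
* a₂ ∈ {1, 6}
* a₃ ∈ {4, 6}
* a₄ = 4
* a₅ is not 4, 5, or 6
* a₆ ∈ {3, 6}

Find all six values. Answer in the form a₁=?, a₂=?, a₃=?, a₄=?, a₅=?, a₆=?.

a₁=5, a₂=1, a₃=6, a₄=4, a₅=2, a₆=3

a₄ must be 4 (only option left). So a₃ can't be 4.
That leaves a₃ = 6. Remove 6 from a₂, a₆.
a₆ has just one choice, so a₆ = 3. So a₁, a₅ can't be 3.
That leaves a₁ = 5.
a₂ must be 1 (only option left). So a₅ can't be 1.
That leaves a₅ = 2.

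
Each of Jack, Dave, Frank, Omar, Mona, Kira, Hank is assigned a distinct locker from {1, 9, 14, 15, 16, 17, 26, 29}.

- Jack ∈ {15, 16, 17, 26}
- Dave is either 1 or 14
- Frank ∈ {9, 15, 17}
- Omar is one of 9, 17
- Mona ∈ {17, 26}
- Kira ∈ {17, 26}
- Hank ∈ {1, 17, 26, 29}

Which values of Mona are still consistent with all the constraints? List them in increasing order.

17, 26

Mona and Kira between them cover only {17, 26} — a naked pair. Remove those values from Jack, Frank, Omar, Hank.
Omar must be 9 (only option left). So Frank can't be 9.
That leaves Frank = 15. So Jack can't be 15.
That leaves Jack = 16.
No further eliminations apply; Mona can still be any of 17, 26.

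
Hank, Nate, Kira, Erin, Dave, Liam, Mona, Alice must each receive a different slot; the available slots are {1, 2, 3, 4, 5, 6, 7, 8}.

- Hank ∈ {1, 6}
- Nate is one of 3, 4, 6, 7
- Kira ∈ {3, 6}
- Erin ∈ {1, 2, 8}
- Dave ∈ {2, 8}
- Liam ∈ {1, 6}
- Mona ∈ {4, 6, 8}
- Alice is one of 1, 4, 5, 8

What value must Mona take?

The 8 variables draw from only 8 values {1, 2, 3, 4, 5, 6, 7, 8}, so each is used; only Alice can be 5, hence Alice = 5.
Among the 7 still-open variables, 7 fits only Nate (and all 7 values in {1, 2, 3, 4, 6, 7, 8} must be used), so Nate = 7.
The 6 still-open variables together cover exactly {1, 2, 3, 4, 6, 8} — 6 values for 6 variables — and 3 appears only in Kira's list, so Kira = 3.
The 5 still-open variables draw from only 5 values {1, 2, 4, 6, 8}, so each is used; only Mona can be 4, hence Mona = 4.

4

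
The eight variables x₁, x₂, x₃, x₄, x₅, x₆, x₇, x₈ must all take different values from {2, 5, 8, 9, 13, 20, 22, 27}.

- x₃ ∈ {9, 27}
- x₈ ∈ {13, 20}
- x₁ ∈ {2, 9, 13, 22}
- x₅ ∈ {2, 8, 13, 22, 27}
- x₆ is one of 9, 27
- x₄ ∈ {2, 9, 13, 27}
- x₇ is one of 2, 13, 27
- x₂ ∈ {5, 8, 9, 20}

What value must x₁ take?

The 8 variables draw from only 8 values {2, 5, 8, 9, 13, 20, 22, 27}, so each is used; only x₂ can be 5, hence x₂ = 5.
Among the 7 still-open variables, 8 fits only x₅ (and all 7 values in {2, 8, 9, 13, 20, 22, 27} must be used), so x₅ = 8.
The 6 still-open variables together cover exactly {2, 9, 13, 20, 22, 27} — 6 values for 6 variables — and 20 appears only in x₈'s list, so x₈ = 20.
Among the 5 still-open variables, 22 fits only x₁ (and all 5 values in {2, 9, 13, 22, 27} must be used), so x₁ = 22.

22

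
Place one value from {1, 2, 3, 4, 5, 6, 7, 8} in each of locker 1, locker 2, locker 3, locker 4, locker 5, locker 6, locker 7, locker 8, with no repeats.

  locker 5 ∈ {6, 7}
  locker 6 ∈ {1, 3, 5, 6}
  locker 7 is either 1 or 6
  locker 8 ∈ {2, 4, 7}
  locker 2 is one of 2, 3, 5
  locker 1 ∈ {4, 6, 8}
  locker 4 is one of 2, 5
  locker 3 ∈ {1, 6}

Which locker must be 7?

locker 5

Among the 8 variables, 8 fits only locker 1 (and all 8 values in {1, 2, 3, 4, 5, 6, 7, 8} must be used), so locker 1 = 8.
The 7 still-open variables draw from only 7 values {1, 2, 3, 4, 5, 6, 7}, so each is used; only locker 8 can be 4, hence locker 8 = 4.
The 6 still-open variables draw from only 6 values {1, 2, 3, 5, 6, 7}, so each is used; only locker 5 can be 7, hence locker 5 = 7.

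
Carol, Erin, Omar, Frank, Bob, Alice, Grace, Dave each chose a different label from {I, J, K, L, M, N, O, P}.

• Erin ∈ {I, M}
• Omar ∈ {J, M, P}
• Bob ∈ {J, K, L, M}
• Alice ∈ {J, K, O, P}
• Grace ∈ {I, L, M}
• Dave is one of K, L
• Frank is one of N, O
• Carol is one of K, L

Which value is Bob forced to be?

Among the 8 variables, N fits only Frank (and all 8 values in {I, J, K, L, M, N, O, P} must be used), so Frank = N.
The 7 still-open variables draw from only 7 values {I, J, K, L, M, O, P}, so each is used; only Alice can be O, hence Alice = O.
The 6 still-open variables together cover exactly {I, J, K, L, M, P} — 6 values for 6 variables — and P appears only in Omar's list, so Omar = P.
The 5 still-open variables together cover exactly {I, J, K, L, M} — 5 values for 5 variables — and J appears only in Bob's list, so Bob = J.

J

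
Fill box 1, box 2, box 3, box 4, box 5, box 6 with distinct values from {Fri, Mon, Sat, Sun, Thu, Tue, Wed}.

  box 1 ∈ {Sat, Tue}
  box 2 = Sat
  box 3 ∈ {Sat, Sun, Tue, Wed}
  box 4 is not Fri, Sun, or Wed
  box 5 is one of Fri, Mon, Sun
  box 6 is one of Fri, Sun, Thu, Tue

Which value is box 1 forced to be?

box 2's domain is down to {Sat}, so box 2 = Sat. Strike Sat from box 1, box 3, box 4.
So box 1 = Tue.

Tue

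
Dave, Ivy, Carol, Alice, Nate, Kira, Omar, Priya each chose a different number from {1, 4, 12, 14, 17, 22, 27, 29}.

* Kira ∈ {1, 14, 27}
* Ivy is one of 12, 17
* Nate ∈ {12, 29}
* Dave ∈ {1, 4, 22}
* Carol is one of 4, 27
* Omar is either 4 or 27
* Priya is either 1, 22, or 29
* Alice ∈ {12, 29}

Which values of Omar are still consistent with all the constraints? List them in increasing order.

The 8 variables draw from only 8 values {1, 4, 12, 14, 17, 22, 27, 29}, so each is used; only Kira can be 14, hence Kira = 14.
Among the 7 still-open variables, 17 fits only Ivy (and all 7 values in {1, 4, 12, 17, 22, 27, 29} must be used), so Ivy = 17.
Carol and Omar share exactly the 2 values {4, 27}; by pigeonhole those values go to them, so strike 4, 27 from Dave.
The 2 variables Alice and Nate are confined to {12, 29}, which locks those values in; drop them from Priya.
No further eliminations apply; Omar can still be any of 4, 27.

4, 27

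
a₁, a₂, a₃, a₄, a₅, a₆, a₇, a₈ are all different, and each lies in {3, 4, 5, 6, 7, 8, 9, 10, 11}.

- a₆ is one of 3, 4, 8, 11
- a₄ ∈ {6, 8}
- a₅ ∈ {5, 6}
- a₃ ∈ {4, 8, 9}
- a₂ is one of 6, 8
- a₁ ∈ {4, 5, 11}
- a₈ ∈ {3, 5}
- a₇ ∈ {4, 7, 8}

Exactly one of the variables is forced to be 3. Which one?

a₈

Among the 8 variables, 7 fits only a₇ (and all 8 values in {3, 4, 5, 6, 7, 8, 9, 11} must be used), so a₇ = 7.
Among the 7 still-open variables, 9 fits only a₃ (and all 7 values in {3, 4, 5, 6, 8, 9, 11} must be used), so a₃ = 9.
The 2 variables a₂ and a₄ are confined to {6, 8}, which locks those values in; drop them from a₅, a₆.
That leaves a₅ = 5. So a₁, a₈ can't be 5.
So 3 goes to a₈.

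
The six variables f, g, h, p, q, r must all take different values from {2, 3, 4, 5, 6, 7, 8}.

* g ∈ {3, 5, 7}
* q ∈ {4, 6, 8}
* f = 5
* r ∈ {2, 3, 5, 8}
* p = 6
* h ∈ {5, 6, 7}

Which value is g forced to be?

f has just one choice, so f = 5. Strike 5 from g, h, r.
p must be 6 (only option left). So h, q can't be 6.
h's domain is down to {7}, so h = 7. So g can't be 7.
So g = 3.

3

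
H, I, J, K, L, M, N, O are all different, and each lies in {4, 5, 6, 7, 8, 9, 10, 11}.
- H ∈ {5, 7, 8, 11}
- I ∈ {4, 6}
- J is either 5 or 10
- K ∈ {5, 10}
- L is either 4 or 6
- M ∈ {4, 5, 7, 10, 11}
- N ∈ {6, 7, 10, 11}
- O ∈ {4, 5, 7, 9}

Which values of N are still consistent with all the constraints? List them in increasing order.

7, 11

Among the 8 variables, 8 fits only H (and all 8 values in {4, 5, 6, 7, 8, 9, 10, 11} must be used), so H = 8.
The 7 still-open variables together cover exactly {4, 5, 6, 7, 9, 10, 11} — 7 values for 7 variables — and 9 appears only in O's list, so O = 9.
I and L share exactly the 2 values {4, 6}; by pigeonhole those values go to them, so strike 4, 6 from M, N.
J and K share exactly the 2 values {5, 10}; by pigeonhole those values go to them, so strike 5, 10 from M, N.
No further eliminations apply; N can still be any of 7, 11.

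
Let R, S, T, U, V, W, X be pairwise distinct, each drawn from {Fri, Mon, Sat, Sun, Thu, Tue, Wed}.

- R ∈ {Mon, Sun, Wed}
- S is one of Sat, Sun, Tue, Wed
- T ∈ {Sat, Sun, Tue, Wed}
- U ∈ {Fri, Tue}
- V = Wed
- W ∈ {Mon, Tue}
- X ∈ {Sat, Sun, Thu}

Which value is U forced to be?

V's domain is down to {Wed}, so V = Wed. Eliminate Wed elsewhere: R, S, T.
The 6 still-open variables together cover exactly {Fri, Mon, Sat, Sun, Thu, Tue} — 6 values for 6 variables — and Fri appears only in U's list, so U = Fri.

Fri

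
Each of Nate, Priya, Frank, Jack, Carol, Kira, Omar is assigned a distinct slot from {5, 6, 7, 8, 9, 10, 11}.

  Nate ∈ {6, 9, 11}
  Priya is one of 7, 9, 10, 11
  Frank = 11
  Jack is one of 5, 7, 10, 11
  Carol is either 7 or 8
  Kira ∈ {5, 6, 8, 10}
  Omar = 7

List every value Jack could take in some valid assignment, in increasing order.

5, 10

Frank has just one choice, so Frank = 11. So Nate, Priya, Jack can't be 11.
Omar's domain is down to {7}, so Omar = 7. Remove 7 from Priya, Jack, Carol.
Carol has just one choice, so Carol = 8. So Kira can't be 8.
No further eliminations apply; Jack can still be any of 5, 10.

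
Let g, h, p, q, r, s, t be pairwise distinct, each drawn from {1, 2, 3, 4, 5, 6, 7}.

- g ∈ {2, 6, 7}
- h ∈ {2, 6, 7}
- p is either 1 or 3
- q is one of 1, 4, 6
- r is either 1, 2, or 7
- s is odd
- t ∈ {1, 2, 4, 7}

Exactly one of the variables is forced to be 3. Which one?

p

Among the 7 variables, 5 fits only s (and all 7 values in {1, 2, 3, 4, 5, 6, 7} must be used), so s = 5.
The 6 still-open variables together cover exactly {1, 2, 3, 4, 6, 7} — 6 values for 6 variables — and 3 appears only in p's list, so p = 3.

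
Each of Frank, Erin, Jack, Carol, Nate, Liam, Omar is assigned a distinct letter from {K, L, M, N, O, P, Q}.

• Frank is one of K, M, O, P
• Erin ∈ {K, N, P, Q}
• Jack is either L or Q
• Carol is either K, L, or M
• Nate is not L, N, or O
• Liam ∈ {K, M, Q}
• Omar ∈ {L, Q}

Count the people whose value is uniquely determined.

3

Among the 7 variables, N fits only Erin (and all 7 values in {K, L, M, N, O, P, Q} must be used), so Erin = N.
The 6 still-open variables together cover exactly {K, L, M, O, P, Q} — 6 values for 6 variables — and O appears only in Frank's list, so Frank = O.
The 5 still-open variables draw from only 5 values {K, L, M, P, Q}, so each is used; only Nate can be P, hence Nate = P.
Jack and Omar between them cover only {L, Q} — a naked pair. Remove those values from Carol, Liam.
Determined: Frank=O, Erin=N, Nate=P. The other people each still have more than one consistent value. That makes 3.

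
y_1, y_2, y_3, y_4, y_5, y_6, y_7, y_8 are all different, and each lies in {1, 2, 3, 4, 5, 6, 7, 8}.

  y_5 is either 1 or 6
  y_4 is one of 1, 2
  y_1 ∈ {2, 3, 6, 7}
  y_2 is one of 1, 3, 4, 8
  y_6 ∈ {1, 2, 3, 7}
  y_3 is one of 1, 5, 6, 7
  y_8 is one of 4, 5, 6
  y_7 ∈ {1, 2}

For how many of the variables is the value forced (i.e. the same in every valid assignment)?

4

The 8 variables together cover exactly {1, 2, 3, 4, 5, 6, 7, 8} — 8 values for 8 variables — and 8 appears only in y_2's list, so y_2 = 8.
Among the 7 still-open variables, 4 fits only y_8 (and all 7 values in {1, 2, 3, 4, 5, 6, 7} must be used), so y_8 = 4.
The 6 still-open variables together cover exactly {1, 2, 3, 5, 6, 7} — 6 values for 6 variables — and 5 appears only in y_3's list, so y_3 = 5.
y_4 and y_7 between them cover only {1, 2} — a naked pair. Remove those values from y_1, y_5, y_6.
y_5 must be 6 (only option left). So y_1 can't be 6.
Determined: y_2=8, y_3=5, y_5=6, y_8=4. The other variables each still have more than one consistent value. That makes 4.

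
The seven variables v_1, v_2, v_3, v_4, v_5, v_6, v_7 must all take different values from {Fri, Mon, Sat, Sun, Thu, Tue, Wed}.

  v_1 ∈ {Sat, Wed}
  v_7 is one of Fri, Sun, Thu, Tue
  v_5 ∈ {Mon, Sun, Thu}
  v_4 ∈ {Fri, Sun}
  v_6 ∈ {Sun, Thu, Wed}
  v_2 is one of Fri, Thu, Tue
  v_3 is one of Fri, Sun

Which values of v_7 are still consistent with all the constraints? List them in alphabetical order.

The 7 variables together cover exactly {Fri, Mon, Sat, Sun, Thu, Tue, Wed} — 7 values for 7 variables — and Mon appears only in v_5's list, so v_5 = Mon.
The 6 still-open variables together cover exactly {Fri, Sat, Sun, Thu, Tue, Wed} — 6 values for 6 variables — and Sat appears only in v_1's list, so v_1 = Sat.
Among the 5 still-open variables, Wed fits only v_6 (and all 5 values in {Fri, Sun, Thu, Tue, Wed} must be used), so v_6 = Wed.
The 2 variables v_3 and v_4 are confined to {Fri, Sun}, which locks those values in; drop them from v_2, v_7.
No further eliminations apply; v_7 can still be any of Thu, Tue.

Thu, Tue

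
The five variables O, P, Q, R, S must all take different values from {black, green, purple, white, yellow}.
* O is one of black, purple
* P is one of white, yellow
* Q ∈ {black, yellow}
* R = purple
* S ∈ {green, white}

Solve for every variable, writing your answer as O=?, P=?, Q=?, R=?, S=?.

R must be purple (only option left). So O can't be purple.
O must be black (only option left). Remove black from Q.
Q must be yellow (only option left). Remove yellow from P.
P must be white (only option left). Remove white from S.
That leaves S = green.

O=black, P=white, Q=yellow, R=purple, S=green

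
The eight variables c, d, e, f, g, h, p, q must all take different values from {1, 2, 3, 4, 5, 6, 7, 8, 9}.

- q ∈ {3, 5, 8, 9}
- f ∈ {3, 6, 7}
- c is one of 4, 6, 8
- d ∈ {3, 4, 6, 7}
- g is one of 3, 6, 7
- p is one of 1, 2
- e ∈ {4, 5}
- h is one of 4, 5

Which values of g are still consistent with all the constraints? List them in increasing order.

e and h between them cover only {4, 5} — a naked pair. Remove those values from c, d, q.
The 3 variables d, f, g are confined to {3, 6, 7}, which locks those values in; drop them from c, q.
c has just one choice, so c = 8. So q can't be 8.
q must be 9 (only option left).
No further eliminations apply; g can still be any of 3, 6, 7.

3, 6, 7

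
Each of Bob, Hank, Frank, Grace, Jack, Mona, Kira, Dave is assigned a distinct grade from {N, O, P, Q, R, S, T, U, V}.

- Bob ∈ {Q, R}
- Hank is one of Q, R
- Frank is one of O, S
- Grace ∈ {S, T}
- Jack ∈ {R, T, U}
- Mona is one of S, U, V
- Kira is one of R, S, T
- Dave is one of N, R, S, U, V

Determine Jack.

The 8 variables draw from only 8 values {N, O, Q, R, S, T, U, V}, so each is used; only Dave can be N, hence Dave = N.
The 7 still-open variables draw from only 7 values {O, Q, R, S, T, U, V}, so each is used; only Frank can be O, hence Frank = O.
The 6 still-open variables draw from only 6 values {Q, R, S, T, U, V}, so each is used; only Mona can be V, hence Mona = V.
The 5 still-open variables together cover exactly {Q, R, S, T, U} — 5 values for 5 variables — and U appears only in Jack's list, so Jack = U.

U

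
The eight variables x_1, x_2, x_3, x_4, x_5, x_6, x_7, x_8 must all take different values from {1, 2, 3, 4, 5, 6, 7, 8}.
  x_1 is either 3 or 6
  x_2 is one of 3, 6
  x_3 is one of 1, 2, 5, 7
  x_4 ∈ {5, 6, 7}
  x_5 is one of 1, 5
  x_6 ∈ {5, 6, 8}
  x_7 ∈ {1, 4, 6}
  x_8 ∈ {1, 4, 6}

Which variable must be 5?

The 8 variables together cover exactly {1, 2, 3, 4, 5, 6, 7, 8} — 8 values for 8 variables — and 2 appears only in x_3's list, so x_3 = 2.
Among the 7 still-open variables, 7 fits only x_4 (and all 7 values in {1, 3, 4, 5, 6, 7, 8} must be used), so x_4 = 7.
The 6 still-open variables together cover exactly {1, 3, 4, 5, 6, 8} — 6 values for 6 variables — and 8 appears only in x_6's list, so x_6 = 8.
Among the 5 still-open variables, 5 fits only x_5 (and all 5 values in {1, 3, 4, 5, 6} must be used), so x_5 = 5.

x_5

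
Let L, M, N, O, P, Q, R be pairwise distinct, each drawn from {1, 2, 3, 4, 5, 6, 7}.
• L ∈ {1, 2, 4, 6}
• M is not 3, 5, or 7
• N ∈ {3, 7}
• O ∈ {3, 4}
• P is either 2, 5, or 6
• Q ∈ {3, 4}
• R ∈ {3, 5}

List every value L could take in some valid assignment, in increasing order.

The 7 variables draw from only 7 values {1, 2, 3, 4, 5, 6, 7}, so each is used; only N can be 7, hence N = 7.
O and Q between them cover only {3, 4} — a naked pair. Remove those values from L, M, R.
R must be 5 (only option left). So P can't be 5.
No further eliminations apply; L can still be any of 1, 2, 6.

1, 2, 6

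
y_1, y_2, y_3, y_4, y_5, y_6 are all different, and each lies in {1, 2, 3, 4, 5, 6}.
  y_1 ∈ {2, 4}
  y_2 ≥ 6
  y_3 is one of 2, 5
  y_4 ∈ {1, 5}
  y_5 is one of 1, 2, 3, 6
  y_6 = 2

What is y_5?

3

y_2 has just one choice, so y_2 = 6. Remove 6 from y_5.
y_6 must be 2 (only option left). Strike 2 from y_1, y_3, y_5.
y_1's domain is down to {4}, so y_1 = 4.
y_3 must be 5 (only option left). So y_4 can't be 5.
y_4 must be 1 (only option left). Remove 1 from y_5.
So y_5 = 3.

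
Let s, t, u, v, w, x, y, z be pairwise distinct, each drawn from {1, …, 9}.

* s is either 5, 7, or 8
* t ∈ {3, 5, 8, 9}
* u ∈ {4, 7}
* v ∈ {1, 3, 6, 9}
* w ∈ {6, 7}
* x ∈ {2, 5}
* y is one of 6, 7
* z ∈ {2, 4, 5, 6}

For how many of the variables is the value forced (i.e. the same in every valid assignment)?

w and y share exactly the 2 values {6, 7}; by pigeonhole those values go to them, so strike 6, 7 from s, u, v, z.
u has just one choice, so u = 4. Strike 4 from z.
x and z between them cover only {2, 5} — a naked pair. Remove those values from s, t.
s has just one choice, so s = 8. Eliminate 8 elsewhere: t.
Determined: s=8, u=4. The other variables each still have more than one consistent value. That makes 2.

2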